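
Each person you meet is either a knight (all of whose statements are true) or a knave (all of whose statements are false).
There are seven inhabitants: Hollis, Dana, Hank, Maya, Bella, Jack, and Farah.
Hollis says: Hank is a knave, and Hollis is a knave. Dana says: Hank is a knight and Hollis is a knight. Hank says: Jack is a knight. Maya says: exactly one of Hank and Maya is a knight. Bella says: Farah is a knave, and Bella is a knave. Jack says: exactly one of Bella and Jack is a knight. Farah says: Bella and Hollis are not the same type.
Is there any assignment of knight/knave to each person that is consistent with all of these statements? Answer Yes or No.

No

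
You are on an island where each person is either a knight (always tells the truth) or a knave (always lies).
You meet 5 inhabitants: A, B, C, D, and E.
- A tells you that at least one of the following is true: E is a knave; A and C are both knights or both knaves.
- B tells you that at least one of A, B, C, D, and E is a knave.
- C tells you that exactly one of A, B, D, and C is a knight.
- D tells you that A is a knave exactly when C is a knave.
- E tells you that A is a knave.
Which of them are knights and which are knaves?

A is a knight, B is a knight, C is a knave, D is a knave, and E is a knave.

A is a knight, and the claim "at least one of the following is true: E is a knave; A and C are both knights or both knaves" is indeed true.
B is a knight; "at least one of A, B, C, D, and E is a knave" is true, as required.
C is a knave; "exactly one of A, B, D, and C is a knight" is false, as required.
As a knave, D's statement "A is a knave exactly when C is a knave" should be false; it is.
E (knave): "A is a knave" — false. ✓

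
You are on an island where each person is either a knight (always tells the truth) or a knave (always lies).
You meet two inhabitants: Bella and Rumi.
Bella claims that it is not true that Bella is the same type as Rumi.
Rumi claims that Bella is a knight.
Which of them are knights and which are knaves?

Suppose Bella is a knight. Then Bella's statement "it is not true that Bella is the same type as Rumi" would have to be true. Checking the 2 ways to assign the others, none is consistent with every speaker.
(For instance, with Rumi=knave, Rumi's claim "Bella is a knight" comes out true where it would need to be false.)
So Bella must be a knave, making "it is not true that Bella is the same type as Rumi" false. Taking Bella=knave, Rumi=knave, each remaining statement checks out:
  Rumi (knave): "Bella is a knight" — false. ✓
This is the unique consistent assignment.

Knights: none. Knaves: Bella and Rumi.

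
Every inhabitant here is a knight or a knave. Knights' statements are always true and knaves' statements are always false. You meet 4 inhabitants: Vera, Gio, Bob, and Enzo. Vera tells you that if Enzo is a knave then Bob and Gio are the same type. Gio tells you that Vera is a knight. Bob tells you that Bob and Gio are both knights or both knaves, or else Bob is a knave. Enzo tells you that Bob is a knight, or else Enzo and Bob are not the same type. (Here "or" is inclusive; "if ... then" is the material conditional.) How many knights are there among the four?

4

The unique consistent assignment is Vera=knight, Gio=knight, Bob=knight, Enzo=knight.
That has 4 knights.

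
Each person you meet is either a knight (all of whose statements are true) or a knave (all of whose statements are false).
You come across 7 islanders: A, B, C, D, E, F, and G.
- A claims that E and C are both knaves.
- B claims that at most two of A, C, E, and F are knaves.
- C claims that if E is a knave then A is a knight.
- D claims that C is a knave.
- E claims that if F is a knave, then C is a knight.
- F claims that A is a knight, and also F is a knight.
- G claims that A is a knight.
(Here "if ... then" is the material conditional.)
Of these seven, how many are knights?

The unique consistent assignment is A=knave, B=knight, C=knight, D=knave, E=knight, F=knave, G=knave.
That has 3 knights.

3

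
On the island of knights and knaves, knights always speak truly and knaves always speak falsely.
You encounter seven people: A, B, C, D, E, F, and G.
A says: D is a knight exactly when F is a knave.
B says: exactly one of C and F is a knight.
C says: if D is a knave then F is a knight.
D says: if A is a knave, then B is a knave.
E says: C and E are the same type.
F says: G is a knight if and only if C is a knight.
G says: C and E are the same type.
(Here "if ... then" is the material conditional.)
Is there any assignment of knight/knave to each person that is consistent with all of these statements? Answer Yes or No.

Yes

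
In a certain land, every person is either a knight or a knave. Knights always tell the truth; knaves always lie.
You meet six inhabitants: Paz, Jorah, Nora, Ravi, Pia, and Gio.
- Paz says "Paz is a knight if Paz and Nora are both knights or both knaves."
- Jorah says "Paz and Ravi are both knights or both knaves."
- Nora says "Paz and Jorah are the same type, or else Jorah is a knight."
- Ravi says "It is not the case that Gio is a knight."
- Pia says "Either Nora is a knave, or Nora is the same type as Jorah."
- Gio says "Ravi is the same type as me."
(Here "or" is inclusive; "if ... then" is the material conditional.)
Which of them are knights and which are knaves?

Paz is a knight, Jorah is a knight, Nora is a knight, Ravi is a knight, Pia is a knight, and Gio is a knave.

Paz is a knight; "Paz is a knight if Paz and Nora are both knights or both knaves" is true, as required.
Jorah is a knight, and the claim "Paz and Ravi are both knights or both knaves" is indeed true.
Nora is a knight; "Paz and Jorah are the same type, or else Jorah is a knight" is true, as required.
As a knight, Ravi's statement "it is not the case that Gio is a knight" should be true; it is.
As a knight, Pia's statement "either Nora is a knave, or Nora is the same type as Jorah" should be true; it is.
As a knave, Gio's statement "Ravi is the same type as me" should be false; it is.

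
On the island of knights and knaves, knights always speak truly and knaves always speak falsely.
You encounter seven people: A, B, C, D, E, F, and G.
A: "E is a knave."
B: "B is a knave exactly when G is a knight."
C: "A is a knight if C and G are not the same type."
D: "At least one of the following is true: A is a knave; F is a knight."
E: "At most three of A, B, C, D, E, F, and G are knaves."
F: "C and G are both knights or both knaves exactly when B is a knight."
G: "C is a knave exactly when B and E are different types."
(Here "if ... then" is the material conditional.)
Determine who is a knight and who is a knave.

Knights: A, B, and C. Knaves: D, E, F, and G.

A is a knight, and the claim "E is a knave" is indeed true.
Since B is a knight, "B is a knave exactly when G is a knight" needs to be true, which holds.
C is a knight, so "A is a knight if C and G are not the same type" must be true — and it is.
D (knave): "at least one of the following is true: A is a knave; F is a knight" — False. ✓
E is a knave, so "at most three of A, B, C, D, E, F, and G are knaves" must be False — and it is.
As a knave, F's statement "C and G are both knights or both knaves exactly when B is a knight" should be False; it is.
G is a knave; "C is a knave exactly when B and E are different types" is False, as required.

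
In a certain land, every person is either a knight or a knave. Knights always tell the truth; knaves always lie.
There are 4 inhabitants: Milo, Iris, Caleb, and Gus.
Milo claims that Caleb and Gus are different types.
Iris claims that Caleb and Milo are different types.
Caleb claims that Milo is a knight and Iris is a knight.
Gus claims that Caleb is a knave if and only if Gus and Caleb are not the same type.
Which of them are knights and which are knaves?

Knights: none. Knaves: Milo, Iris, Caleb, and Gus.

As a knave, Milo's statement "Caleb and Gus are different types" should be False; it is.
Iris is a knave; "Caleb and Milo are different types" is False, as required.
Caleb (knave): "Milo is a knight and Iris is a knight" — False. ✓
Since Gus is a knave, "Caleb is a knave if and only if Gus and Caleb are not the same type" needs to be False, which holds.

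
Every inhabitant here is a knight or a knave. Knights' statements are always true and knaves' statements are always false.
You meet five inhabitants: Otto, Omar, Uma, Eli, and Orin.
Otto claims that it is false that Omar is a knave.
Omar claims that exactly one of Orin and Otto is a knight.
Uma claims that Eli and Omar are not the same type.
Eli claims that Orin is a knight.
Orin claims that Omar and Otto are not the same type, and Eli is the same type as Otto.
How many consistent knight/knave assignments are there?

2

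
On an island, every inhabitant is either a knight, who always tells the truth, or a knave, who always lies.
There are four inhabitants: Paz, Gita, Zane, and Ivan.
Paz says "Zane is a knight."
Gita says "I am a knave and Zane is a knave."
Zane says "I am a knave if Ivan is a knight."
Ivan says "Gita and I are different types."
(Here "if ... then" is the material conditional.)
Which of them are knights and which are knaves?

Paz is a knight, Gita is a knave, Zane is a knight, and Ivan is a knave.

Since Paz is a knight, "Zane is a knight" needs to be True, which holds.
As a knave, Gita's statement "I am a knave and Zane is a knave" should be False; it is.
Zane is a knight, and the claim "I am a knave if Ivan is a knight" is indeed True.
Ivan is a knave, and the claim "Gita and I are different types" is indeed False.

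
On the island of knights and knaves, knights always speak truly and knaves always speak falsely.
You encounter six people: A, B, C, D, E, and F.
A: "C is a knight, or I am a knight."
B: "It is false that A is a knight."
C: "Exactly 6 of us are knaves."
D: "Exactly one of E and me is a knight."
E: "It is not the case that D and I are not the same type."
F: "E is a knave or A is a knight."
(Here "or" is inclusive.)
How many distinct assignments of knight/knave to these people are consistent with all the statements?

2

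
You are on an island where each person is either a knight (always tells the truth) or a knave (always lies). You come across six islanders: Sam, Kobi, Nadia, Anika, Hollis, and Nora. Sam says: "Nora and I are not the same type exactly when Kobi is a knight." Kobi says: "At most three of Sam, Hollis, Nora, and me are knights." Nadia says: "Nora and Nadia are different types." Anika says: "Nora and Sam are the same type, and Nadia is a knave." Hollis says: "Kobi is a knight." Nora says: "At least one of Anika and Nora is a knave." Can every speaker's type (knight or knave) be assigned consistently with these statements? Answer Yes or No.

No

Checking all 64 assignments, each has at least one speaker whose statement's truth value contradicts their type.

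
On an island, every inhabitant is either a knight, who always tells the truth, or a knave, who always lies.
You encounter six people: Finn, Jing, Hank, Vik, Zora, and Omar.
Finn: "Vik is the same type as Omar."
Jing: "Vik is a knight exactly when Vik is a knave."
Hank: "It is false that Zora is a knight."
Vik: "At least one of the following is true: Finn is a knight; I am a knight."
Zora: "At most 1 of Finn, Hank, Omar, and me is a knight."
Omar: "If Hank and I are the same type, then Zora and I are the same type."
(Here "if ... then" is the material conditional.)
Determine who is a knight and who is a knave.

Finn is a knave, Jing is a knave, Hank is a knave, Vik is a knight, Zora is a knight, and Omar is a knave.

Finn is a knave, so "Vik is the same type as Omar" must be False — and it is.
As a knave, Jing's statement "Vik is a knight exactly when Vik is a knave" should be False; it is.
Since Hank is a knave, "it is false that Zora is a knight" needs to be False, which holds.
As a knight, Vik's statement "at least one of the following is true: Finn is a knight; I am a knight" should be true; it is.
Zora is a knight, so "at most 1 of Finn, Hank, Omar, and me is a knight" must be true — and it is.
Omar is a knave, so "if Hank and I are the same type, then Zora and I are the same type" must be False — and it is.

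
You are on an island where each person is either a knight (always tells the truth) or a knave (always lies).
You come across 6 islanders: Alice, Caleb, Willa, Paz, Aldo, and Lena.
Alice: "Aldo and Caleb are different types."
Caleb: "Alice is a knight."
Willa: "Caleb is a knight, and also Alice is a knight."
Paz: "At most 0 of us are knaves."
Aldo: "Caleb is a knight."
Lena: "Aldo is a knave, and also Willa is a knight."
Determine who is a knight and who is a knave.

Alice is a knave, Caleb is a knave, Willa is a knave, Paz is a knave, Aldo is a knave, and Lena is a knave.

Alice is a knave, so "Aldo and Caleb are different types" must be False — and it is.
Caleb is a knave, and the claim "Alice is a knight" is indeed False.
Willa is a knave; "Caleb is a knight, and also Alice is a knight" is False, as required.
Since Paz is a knave, "at most 0 of us are knaves" needs to be False, which holds.
Aldo is a knave, so "Caleb is a knight" must be False — and it is.
Lena is a knave, so "Aldo is a knave, and also Willa is a knight" must be False — and it is.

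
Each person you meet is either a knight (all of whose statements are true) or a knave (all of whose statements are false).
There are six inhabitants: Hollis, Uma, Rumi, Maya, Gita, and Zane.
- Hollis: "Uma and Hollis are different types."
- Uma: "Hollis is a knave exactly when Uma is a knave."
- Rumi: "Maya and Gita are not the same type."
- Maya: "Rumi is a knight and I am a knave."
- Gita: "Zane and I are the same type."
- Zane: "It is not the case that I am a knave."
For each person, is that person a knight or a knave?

Hollis (knight): "Uma and Hollis are different types" — True. ✓
Uma (knave): "Hollis is a knave exactly when Uma is a knave" — false. ✓
Rumi is a knave, so "Maya and Gita are not the same type" must be false — and it is.
Maya is a knave, and the claim "Rumi is a knight and I am a knave" is indeed false.
Gita is a knave, and the claim "Zane and I are the same type" is indeed false.
Zane is a knight; "it is not the case that I am a knave" is True, as required.

Knights: Hollis and Zane. Knaves: Uma, Rumi, Maya, and Gita.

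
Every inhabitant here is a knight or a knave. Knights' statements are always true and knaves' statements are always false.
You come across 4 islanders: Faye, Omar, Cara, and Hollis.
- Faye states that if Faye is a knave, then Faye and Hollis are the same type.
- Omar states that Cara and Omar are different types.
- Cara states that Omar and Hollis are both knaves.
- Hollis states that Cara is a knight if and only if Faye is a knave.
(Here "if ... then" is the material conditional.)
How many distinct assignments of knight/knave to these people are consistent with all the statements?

2

Consistent assignments:
  Faye=knight, Omar=knight, Cara=knave, Hollis=knight
  Faye=knight, Omar=knave, Cara=knave, Hollis=knight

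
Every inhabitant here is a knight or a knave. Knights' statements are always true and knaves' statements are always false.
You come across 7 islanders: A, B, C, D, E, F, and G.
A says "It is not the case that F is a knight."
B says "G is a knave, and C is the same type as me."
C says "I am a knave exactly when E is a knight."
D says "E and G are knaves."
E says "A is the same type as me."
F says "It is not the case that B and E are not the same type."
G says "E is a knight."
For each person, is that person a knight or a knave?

Knights: A, B, C, and D. Knaves: E, F, and G.

A is a knight, and the claim "it is not the case that F is a knight" is indeed True.
B is a knight; "G is a knave, and C is the same type as me" is True, as required.
C (knight): "I am a knave exactly when E is a knight" — True. ✓
D is a knight, so "E and G are knaves" must be True — and it is.
E is a knave; "A is the same type as me" is false, as required.
F is a knave; "it is not the case that B and E are not the same type" is false, as required.
G is a knave, and the claim "E is a knight" is indeed false.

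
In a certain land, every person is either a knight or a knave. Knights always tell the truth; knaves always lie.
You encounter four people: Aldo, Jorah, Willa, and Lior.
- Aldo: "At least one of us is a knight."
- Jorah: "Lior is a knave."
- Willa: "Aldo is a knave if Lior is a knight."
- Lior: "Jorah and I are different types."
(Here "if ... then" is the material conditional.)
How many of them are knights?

2

The unique consistent assignment is Aldo=knight, Jorah=knave, Willa=knave, Lior=knight.
That has 2 knights.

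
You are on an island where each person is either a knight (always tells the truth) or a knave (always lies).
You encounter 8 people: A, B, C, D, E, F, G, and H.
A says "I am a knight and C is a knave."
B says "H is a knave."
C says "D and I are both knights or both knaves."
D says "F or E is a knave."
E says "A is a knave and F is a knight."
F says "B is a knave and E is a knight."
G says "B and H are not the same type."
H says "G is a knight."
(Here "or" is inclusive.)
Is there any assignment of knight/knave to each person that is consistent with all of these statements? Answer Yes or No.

Yes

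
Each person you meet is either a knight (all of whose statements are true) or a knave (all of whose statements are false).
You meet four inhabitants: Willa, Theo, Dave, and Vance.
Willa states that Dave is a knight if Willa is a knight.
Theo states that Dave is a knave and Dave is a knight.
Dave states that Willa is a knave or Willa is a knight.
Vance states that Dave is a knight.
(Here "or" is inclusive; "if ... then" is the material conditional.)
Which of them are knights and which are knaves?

Willa (knight): "Dave is a knight if Willa is a knight" — True. ✓
Theo (knave): "Dave is a knave and Dave is a knight" — False. ✓
Dave is a knight; "Willa is a knave or Willa is a knight" is True, as required.
Vance is a knight; "Dave is a knight" is True, as required.

Willa is a knight, Theo is a knave, Dave is a knight, and Vance is a knight.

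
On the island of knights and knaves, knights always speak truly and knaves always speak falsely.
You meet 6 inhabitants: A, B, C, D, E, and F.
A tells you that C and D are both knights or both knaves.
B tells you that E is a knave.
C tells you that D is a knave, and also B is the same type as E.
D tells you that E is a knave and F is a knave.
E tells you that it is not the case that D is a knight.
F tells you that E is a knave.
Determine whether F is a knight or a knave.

Consistent assignments: {A=knight, B=knave, C=knave, D=knave, E=knight, F=knave}
In every consistent assignment, F is a knave.

F is a knave.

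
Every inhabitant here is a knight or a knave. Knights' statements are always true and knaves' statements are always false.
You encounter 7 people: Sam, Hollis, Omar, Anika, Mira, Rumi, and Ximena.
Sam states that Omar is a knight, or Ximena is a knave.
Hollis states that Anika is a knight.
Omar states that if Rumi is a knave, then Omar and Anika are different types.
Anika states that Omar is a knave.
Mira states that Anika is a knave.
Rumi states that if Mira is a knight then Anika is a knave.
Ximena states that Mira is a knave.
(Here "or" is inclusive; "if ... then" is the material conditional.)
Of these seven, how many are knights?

The unique consistent assignment is Sam=knight, Hollis=knave, Omar=knight, Anika=knave, Mira=knight, Rumi=knight, Ximena=knave.
That has 4 knights.

4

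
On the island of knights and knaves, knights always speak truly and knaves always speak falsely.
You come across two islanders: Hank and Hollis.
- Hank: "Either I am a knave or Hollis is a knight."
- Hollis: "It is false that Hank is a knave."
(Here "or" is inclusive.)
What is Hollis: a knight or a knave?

Consistent assignments: {Hank=knight, Hollis=knight}
In every consistent assignment, Hollis is a knight.

Hollis is a knight.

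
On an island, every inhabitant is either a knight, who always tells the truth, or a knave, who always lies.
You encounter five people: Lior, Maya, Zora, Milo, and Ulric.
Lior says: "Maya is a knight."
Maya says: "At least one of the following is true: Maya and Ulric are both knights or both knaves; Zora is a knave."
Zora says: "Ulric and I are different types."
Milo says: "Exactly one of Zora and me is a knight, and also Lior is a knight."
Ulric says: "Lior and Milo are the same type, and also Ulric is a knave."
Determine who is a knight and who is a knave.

Lior is a knight, Maya is a knight, Zora is a knave, Milo is a knave, and Ulric is a knave.

Since Lior is a knight, "Maya is a knight" needs to be True, which holds.
Maya is a knight, so "at least one of the following is true: Maya and Ulric are both knights or both knaves; Zora is a knave" must be True — and it is.
Zora is a knave, and the claim "Ulric and I are different types" is indeed False.
Milo is a knave; "exactly one of Zora and me is a knight, and also Lior is a knight" is False, as required.
As a knave, Ulric's statement "Lior and Milo are the same type, and also Ulric is a knave" should be False; it is.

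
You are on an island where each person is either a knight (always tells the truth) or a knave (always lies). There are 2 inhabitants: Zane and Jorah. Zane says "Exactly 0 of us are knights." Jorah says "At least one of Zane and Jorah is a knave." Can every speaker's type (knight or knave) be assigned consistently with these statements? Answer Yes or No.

One consistent assignment: Zane=knave, Jorah=knight.

Yes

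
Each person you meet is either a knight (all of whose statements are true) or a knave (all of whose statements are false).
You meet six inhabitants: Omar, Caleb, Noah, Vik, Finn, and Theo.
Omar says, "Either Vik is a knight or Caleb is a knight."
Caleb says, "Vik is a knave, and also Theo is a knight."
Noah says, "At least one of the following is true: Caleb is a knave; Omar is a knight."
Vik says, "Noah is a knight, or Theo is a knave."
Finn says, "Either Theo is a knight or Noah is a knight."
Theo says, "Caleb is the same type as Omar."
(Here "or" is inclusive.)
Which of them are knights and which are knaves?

Omar is a knight, Caleb is a knave, Noah is a knight, Vik is a knight, Finn is a knight, and Theo is a knave.

Omar is a knight, and the claim "either Vik is a knight or Caleb is a knight" is indeed True.
Caleb is a knave, so "Vik is a knave, and also Theo is a knight" must be false — and it is.
Noah (knight): "at least one of the following is true: Caleb is a knave; Omar is a knight" — True. ✓
Vik (knight): "Noah is a knight, or Theo is a knave" — True. ✓
Finn is a knight; "either Theo is a knight or Noah is a knight" is True, as required.
As a knave, Theo's statement "Caleb is the same type as Omar" should be false; it is.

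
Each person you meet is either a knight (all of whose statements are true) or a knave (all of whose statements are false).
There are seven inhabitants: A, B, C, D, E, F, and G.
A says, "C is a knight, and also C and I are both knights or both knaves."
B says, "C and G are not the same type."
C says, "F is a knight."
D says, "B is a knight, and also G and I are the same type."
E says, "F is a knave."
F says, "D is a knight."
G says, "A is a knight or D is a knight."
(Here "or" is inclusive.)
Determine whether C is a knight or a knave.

C is a knave.

Consistent assignments: {A=knave, B=knave, C=knave, D=knave, E=knight, F=knave, G=knave}
In every consistent assignment, C is a knave.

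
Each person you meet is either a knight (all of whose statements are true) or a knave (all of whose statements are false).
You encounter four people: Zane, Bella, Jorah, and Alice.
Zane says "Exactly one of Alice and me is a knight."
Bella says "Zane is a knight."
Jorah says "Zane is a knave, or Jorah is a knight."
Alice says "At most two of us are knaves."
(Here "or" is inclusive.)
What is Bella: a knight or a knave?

Bella is a knave.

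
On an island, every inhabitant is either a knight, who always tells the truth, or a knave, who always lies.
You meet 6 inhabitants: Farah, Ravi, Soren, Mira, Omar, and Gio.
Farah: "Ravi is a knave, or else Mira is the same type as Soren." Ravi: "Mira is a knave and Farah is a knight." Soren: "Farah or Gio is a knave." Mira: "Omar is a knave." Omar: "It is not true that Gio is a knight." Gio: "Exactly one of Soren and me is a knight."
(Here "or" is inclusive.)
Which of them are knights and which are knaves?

Farah (knight): "Ravi is a knave, or else Mira is the same type as Soren" — true. ✓
Ravi is a knave, and the claim "Mira is a knave and Farah is a knight" is indeed false.
Since Soren is a knave, "Farah or Gio is a knave" needs to be false, which holds.
Mira is a knight, so "Omar is a knave" must be true — and it is.
Since Omar is a knave, "it is not true that Gio is a knight" needs to be false, which holds.
Gio is a knight, and the claim "exactly one of Soren and me is a knight" is indeed true.

Farah is a knight, Ravi is a knave, Soren is a knave, Mira is a knight, Omar is a knave, and Gio is a knight.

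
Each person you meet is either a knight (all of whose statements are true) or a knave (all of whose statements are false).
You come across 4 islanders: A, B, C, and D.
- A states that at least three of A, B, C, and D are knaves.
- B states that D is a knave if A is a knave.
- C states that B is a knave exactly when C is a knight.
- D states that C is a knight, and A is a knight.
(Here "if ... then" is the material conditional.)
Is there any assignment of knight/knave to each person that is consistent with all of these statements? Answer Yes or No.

Checking all 16 assignments, each has at least one speaker whose statement's truth value contradicts their type.

No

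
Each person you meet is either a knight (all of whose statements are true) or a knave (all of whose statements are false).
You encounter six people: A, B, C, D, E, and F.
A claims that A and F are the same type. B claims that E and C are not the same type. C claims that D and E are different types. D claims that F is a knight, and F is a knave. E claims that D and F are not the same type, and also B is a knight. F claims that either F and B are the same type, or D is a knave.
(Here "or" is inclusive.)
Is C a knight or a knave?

C is a knave.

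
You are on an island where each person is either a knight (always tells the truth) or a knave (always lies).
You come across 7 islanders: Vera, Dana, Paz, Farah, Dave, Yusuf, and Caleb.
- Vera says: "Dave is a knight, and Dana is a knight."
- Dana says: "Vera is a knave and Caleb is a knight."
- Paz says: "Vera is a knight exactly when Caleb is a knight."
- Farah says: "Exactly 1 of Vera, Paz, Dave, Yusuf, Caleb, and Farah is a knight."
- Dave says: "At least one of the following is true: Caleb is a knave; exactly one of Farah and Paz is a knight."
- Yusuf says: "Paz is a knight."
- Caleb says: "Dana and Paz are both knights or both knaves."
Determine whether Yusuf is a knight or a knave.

Yusuf is a knight.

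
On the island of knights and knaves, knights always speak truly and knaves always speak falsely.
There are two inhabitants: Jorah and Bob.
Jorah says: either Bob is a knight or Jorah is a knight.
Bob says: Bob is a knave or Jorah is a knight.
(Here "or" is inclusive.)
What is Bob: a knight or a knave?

Bob is a knight.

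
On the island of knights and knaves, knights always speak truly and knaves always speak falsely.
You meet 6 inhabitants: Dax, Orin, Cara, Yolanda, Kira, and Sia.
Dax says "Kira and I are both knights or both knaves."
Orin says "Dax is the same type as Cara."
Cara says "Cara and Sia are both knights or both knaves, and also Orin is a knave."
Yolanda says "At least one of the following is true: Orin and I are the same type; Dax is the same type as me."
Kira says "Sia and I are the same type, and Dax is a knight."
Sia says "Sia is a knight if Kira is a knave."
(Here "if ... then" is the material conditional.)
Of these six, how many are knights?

The unique consistent assignment is Dax=knight, Orin=knave, Cara=knave, Yolanda=knight, Kira=knight, Sia=knight.
That has 4 knights.

4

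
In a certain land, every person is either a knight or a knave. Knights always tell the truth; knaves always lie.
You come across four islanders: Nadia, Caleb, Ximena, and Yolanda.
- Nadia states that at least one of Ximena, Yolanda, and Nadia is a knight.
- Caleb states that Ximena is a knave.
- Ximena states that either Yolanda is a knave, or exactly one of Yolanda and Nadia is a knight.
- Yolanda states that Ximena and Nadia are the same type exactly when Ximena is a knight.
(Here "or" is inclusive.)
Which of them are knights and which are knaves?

Nadia is a knight, Caleb is a knight, Ximena is a knave, and Yolanda is a knight.

Suppose Nadia is a knave. Then Nadia's statement "at least one of Ximena, Yolanda, and Nadia is a knight" would have to be false. Checking the 8 ways to assign the others, none is consistent with every speaker.
(For instance, with Caleb=knight, Ximena=knave, Yolanda=knight, Nadia's claim "at least one of Ximena, Yolanda, and Nadia is a knight" comes out true where it would need to be false.)
So Nadia must be a knight, making "at least one of Ximena, Yolanda, and Nadia is a knight" true. Taking Nadia=knight, Caleb=knight, Ximena=knave, Yolanda=knight, each remaining statement checks out:
  Caleb (knight): "Ximena is a knave" — true. ✓
  Ximena (knave): "either Yolanda is a knave, or exactly one of Yolanda and Nadia is a knight" — false. ✓
  Yolanda (knight): "Ximena and Nadia are the same type exactly when Ximena is a knight" — true. ✓
This is the unique consistent assignment.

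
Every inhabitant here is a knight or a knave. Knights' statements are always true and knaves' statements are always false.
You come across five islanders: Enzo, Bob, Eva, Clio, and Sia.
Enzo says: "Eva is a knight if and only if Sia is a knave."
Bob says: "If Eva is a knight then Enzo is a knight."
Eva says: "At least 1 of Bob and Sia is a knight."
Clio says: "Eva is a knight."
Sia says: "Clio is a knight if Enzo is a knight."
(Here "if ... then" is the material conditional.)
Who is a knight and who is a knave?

Enzo is a knave, Bob is a knave, Eva is a knight, Clio is a knight, and Sia is a knight.

Enzo is a knave, and the claim "Eva is a knight if and only if Sia is a knave" is indeed False.
As a knave, Bob's statement "if Eva is a knight then Enzo is a knight" should be False; it is.
Eva is a knight, so "at least 1 of Bob and Sia is a knight" must be True — and it is.
Clio is a knight, and the claim "Eva is a knight" is indeed True.
Sia is a knight, and the claim "Clio is a knight if Enzo is a knight" is indeed True.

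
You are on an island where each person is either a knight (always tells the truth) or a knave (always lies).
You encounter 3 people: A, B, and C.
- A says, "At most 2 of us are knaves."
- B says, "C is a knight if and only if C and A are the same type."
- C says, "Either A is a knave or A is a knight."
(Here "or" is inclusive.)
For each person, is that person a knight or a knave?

A is a knight, B is a knight, and C is a knight.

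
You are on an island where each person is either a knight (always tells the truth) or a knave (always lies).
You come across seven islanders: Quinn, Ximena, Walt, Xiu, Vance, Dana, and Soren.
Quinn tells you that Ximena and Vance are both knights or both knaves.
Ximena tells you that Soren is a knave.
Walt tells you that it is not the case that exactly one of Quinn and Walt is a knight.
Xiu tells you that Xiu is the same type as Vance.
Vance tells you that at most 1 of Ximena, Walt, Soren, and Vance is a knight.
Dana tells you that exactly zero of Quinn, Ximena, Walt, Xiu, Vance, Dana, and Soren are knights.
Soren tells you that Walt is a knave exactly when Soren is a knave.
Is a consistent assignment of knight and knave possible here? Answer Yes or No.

No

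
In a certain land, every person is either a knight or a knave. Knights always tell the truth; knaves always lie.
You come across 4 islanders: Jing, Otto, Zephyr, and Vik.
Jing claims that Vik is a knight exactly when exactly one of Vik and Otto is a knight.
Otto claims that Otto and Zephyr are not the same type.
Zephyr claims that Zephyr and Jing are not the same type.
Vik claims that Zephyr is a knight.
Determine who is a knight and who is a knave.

Jing is a knave, Otto is a knight, Zephyr is a knave, and Vik is a knave.

Jing is a knave, so "Vik is a knight exactly when exactly one of Vik and Otto is a knight" must be false — and it is.
Otto is a knight, so "Otto and Zephyr are not the same type" must be true — and it is.
As a knave, Zephyr's statement "Zephyr and Jing are not the same type" should be false; it is.
Vik is a knave, so "Zephyr is a knight" must be false — and it is.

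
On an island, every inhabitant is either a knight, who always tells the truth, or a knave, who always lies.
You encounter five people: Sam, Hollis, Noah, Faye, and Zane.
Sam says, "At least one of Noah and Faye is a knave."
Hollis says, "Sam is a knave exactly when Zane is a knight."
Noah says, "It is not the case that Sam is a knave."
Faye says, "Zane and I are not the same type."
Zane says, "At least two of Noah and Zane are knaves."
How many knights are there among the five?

3

The unique consistent assignment is Sam=knight, Hollis=knight, Noah=knight, Faye=knave, Zane=knave.
That has 3 knights.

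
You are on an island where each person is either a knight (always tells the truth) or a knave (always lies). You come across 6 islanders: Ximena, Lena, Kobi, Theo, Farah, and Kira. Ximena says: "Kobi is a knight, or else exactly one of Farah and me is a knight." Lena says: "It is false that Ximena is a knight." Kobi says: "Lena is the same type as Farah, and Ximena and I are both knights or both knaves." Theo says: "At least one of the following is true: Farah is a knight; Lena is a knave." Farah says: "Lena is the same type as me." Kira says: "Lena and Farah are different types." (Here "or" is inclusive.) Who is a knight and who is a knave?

Ximena is a knave, and the claim "Kobi is a knight, or else exactly one of Farah and me is a knight" is indeed false.
Lena is a knight, so "it is false that Ximena is a knight" must be true — and it is.
Kobi (knave): "Lena is the same type as Farah, and Ximena and I are both knights or both knaves" — false. ✓
Theo is a knave, and the claim "at least one of the following is true: Farah is a knight; Lena is a knave" is indeed false.
Since Farah is a knave, "Lena is the same type as me" needs to be false, which holds.
As a knight, Kira's statement "Lena and Farah are different types" should be true; it is.

Knights: Lena and Kira. Knaves: Ximena, Kobi, Theo, and Farah.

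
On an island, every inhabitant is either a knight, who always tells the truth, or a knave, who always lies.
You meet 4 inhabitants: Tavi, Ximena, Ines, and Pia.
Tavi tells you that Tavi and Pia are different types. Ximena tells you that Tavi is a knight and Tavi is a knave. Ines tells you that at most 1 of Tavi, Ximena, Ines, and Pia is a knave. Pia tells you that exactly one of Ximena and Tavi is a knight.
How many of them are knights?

0

The unique consistent assignment is Tavi=knave, Ximena=knave, Ines=knave, Pia=knave.
That has 0 knights.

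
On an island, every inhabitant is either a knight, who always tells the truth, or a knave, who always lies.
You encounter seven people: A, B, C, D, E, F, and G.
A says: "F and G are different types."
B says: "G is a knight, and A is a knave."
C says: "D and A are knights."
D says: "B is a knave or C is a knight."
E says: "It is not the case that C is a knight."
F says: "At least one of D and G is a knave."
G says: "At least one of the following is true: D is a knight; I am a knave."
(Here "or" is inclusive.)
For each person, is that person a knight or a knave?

A is a knight, B is a knave, C is a knight, D is a knight, E is a knave, F is a knave, and G is a knight.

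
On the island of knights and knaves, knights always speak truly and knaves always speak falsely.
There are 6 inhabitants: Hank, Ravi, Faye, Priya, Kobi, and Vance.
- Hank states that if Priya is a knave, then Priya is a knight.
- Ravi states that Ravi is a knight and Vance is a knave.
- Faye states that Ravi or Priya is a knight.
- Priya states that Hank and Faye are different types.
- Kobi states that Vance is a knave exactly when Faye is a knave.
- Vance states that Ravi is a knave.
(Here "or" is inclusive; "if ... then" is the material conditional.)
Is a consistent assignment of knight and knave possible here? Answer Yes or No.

Yes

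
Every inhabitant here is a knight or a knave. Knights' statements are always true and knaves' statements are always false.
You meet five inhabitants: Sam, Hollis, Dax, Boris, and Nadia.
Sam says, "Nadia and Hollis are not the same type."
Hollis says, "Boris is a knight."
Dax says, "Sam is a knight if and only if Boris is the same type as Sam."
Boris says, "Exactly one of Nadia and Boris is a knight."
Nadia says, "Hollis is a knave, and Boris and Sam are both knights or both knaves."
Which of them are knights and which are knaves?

Sam is a knight, Hollis is a knight, Dax is a knight, Boris is a knight, and Nadia is a knave.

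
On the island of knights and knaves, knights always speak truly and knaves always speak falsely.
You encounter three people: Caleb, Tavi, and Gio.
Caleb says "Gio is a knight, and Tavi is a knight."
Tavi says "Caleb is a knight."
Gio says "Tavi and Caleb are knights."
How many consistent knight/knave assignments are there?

2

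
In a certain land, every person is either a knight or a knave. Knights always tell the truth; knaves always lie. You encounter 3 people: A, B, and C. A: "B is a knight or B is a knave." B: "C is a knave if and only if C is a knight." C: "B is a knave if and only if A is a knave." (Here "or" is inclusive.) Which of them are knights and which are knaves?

A is a knight, B is a knave, and C is a knave.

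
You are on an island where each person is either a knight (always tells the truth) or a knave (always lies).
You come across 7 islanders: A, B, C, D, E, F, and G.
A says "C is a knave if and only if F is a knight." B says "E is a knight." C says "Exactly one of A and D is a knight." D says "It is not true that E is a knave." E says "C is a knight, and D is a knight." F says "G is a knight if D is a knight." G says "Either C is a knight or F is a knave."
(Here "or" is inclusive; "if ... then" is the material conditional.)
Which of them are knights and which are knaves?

A (knave): "C is a knave if and only if F is a knight" — false. ✓
B is a knight, so "E is a knight" must be true — and it is.
Since C is a knight, "exactly one of A and D is a knight" needs to be true, which holds.
As a knight, D's statement "it is not true that E is a knave" should be true; it is.
E is a knight, so "C is a knight, and D is a knight" must be true — and it is.
As a knight, F's statement "G is a knight if D is a knight" should be true; it is.
G is a knight, so "either C is a knight or F is a knave" must be true — and it is.

Knights: B, C, D, E, F, and G. Knaves: A.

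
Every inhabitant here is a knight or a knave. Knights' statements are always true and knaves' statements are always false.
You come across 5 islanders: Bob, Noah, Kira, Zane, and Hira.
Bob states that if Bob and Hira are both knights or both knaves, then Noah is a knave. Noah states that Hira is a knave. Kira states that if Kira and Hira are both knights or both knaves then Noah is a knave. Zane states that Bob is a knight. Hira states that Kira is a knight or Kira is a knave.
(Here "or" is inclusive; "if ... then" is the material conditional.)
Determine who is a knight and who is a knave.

Bob is a knight, and the claim "if Bob and Hira are both knights or both knaves, then Noah is a knave" is indeed true.
Since Noah is a knave, "Hira is a knave" needs to be False, which holds.
Kira is a knight, so "if Kira and Hira are both knights or both knaves then Noah is a knave" must be true — and it is.
Zane is a knight; "Bob is a knight" is true, as required.
Hira is a knight; "Kira is a knight or Kira is a knave" is true, as required.

Bob is a knight, Noah is a knave, Kira is a knight, Zane is a knight, and Hira is a knight.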